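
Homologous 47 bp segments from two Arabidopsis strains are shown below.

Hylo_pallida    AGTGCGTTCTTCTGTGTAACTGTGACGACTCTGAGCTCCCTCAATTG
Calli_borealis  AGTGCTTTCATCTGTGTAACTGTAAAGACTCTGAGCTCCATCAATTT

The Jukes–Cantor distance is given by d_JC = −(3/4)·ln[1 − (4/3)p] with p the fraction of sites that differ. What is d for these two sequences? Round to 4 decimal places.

0.1399

The sequences differ at positions 6 (G/T), 10 (T/A), 24 (G/A), 26 (C/A), 40 (C/A), 47 (G/T).
p = 6/47 = 0.127660.
d = −0.75 · ln(1 − (4/3)·0.127660) = −0.75 · ln(0.829787) = −0.75 · (-0.186586) = 0.1399.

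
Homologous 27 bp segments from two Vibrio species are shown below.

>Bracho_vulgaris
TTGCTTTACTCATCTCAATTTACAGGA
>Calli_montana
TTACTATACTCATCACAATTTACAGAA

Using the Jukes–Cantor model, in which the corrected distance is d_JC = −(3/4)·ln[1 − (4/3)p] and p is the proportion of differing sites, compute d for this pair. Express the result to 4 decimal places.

Differing sites — 3:G/A; 6:T/A; 15:T/A; 26:G/A.
p = 4/27 = 0.148148.
d = −0.75 · ln(1 − (4/3)·0.148148) = −0.75 · ln(0.802469) = −0.75 · (-0.220062) = 0.1650.

0.1650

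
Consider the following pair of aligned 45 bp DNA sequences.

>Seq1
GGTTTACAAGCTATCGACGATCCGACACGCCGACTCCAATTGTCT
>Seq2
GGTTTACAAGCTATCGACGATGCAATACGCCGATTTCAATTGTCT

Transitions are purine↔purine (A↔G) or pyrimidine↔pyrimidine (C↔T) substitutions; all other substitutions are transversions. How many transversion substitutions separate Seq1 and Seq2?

1

Differing sites — 22:C/G (Tv); 24:G/A (Ti); 26:C/T (Ti); 34:C/T (Ti); 36:C/T (Ti).
Of the 5 differences, 4 transitions and 1 transversion, so the answer is 1.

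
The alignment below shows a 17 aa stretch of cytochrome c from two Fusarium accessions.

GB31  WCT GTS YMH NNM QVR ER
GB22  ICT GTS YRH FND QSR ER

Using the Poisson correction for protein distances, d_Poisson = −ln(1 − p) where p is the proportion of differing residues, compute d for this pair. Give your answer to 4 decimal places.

The sequences differ at positions 1 (W/I), 8 (M/R), 10 (N/F), 12 (M/D), 14 (V/S).
p = 5/17 = 0.294118.
d = −ln(1 − 0.294118) = −ln(0.705882) = 0.3483.

0.3483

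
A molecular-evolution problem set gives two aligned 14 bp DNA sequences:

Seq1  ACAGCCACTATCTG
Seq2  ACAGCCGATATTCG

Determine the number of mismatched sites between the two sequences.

4

Differing sites — 7:A/G; 8:C/A; 12:C/T; 13:T/C.
That gives 4 mismatches out of 14 aligned sites, so the Hamming distance is 4.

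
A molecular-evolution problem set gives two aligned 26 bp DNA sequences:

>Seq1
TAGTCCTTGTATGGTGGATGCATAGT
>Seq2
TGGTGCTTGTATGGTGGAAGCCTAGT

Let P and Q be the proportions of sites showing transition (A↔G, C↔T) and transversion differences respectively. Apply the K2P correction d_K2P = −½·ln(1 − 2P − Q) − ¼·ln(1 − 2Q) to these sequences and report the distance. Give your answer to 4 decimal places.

The sequences differ at positions 2 (A/G, transition), 5 (C/G, transversion), 19 (T/A, transversion), 22 (A/C, transversion).
Of the 4 differences, 1 transition and 3 transversions over 26 sites: P = 1/26 = 0.038462, Q = 3/26 = 0.115385.
d = −0.5·ln(0.807691) − 0.25·ln(0.769230) = −0.5·(-0.213576) − 0.25·(-0.262365) = 0.1724.

0.1724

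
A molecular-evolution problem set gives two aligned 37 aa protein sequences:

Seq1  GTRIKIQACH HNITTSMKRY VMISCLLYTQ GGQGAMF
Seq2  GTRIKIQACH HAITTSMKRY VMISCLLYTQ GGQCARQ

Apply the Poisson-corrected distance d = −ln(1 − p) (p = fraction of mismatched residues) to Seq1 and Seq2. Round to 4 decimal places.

The sequences differ at positions 12 (N/A), 34 (G/C), 36 (M/R), 37 (F/Q).
p = 4/37 = 0.108108.
d = −ln(1 − 0.108108) = −ln(0.891892) = 0.1144.

0.1144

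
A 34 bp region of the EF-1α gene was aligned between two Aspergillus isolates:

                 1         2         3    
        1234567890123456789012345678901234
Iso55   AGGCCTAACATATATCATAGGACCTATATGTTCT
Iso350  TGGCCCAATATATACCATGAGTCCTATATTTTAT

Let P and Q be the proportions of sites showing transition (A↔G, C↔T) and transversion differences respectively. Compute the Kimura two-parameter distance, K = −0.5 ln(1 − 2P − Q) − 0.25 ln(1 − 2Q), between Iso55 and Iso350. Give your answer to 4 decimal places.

0.3324

Differing sites — 1:A/T (Tv); 6:T/C (Ti); 9:C/T (Ti); 15:T/C (Ti); 19:A/G (Ti); 20:G/A (Ti); 22:A/T (Tv); 30:G/T (Tv); 33:C/A (Tv).
Of the 9 differences, 5 transitions and 4 transversions over 34 sites: P = 5/34 = 0.147059, Q = 4/34 = 0.117647.
d = −0.5·ln(0.588235) − 0.25·ln(0.764706) = −0.5·(-0.530629) − 0.25·(-0.268264) = 0.3324.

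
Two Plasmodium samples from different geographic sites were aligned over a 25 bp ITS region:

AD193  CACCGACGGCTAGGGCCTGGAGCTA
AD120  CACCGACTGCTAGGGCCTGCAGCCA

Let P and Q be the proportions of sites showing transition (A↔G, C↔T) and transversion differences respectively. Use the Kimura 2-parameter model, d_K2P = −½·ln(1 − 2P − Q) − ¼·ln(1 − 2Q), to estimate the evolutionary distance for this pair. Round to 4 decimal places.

Differing sites — 8:G/T (Tv); 20:G/C (Tv); 24:T/C (Ti).
Of the 3 differences, 1 transition and 2 transversions over 25 sites: P = 1/25 = 0.040000, Q = 2/25 = 0.080000.
d = −0.5·ln(0.840000) − 0.25·ln(0.840000) = −0.5·(-0.174353) − 0.25·(-0.174353) = 0.1308.

0.1308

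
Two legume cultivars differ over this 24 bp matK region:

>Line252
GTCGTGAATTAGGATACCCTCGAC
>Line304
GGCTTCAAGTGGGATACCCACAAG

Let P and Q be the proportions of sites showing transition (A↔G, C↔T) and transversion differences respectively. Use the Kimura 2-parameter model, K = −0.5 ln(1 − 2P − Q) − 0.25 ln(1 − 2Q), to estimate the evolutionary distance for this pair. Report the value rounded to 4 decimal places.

Mismatches occur at site 2 (T↔G, transversion), site 4 (G↔T, transversion), site 6 (G↔C, transversion), site 9 (T↔G, transversion), site 11 (A↔G, transition), site 20 (T↔A, transversion), site 22 (G↔A, transition), site 24 (C↔G, transversion).
Of the 8 differences, 2 transitions and 6 transversions over 24 sites: P = 2/24 = 0.083333, Q = 6/24 = 0.250000.
d = −0.5·ln(0.583334) − 0.25·ln(0.500000) = −0.5·(-0.538995) − 0.25·(-0.693147) = 0.4428.

0.4428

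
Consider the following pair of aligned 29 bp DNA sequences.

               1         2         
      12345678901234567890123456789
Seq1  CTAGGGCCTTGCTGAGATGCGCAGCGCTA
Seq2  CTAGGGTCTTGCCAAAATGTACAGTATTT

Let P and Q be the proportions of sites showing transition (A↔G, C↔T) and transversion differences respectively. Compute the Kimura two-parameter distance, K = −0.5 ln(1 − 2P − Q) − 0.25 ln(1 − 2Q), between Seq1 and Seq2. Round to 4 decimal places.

0.5502

Mismatches occur at site 7 (C↔T, transition), site 13 (T↔C, transition), site 14 (G↔A, transition), site 16 (G↔A, transition), site 20 (C↔T, transition), site 21 (G↔A, transition), site 25 (C↔T, transition), site 26 (G↔A, transition), site 27 (C↔T, transition), site 29 (A↔T, transversion).
Of the 10 differences, 9 transitions and 1 transversion over 29 sites: P = 9/29 = 0.310345, Q = 1/29 = 0.034483.
d = −0.5·ln(0.344827) − 0.25·ln(0.931034) = −0.5·(-1.064712) − 0.25·(-0.071459) = 0.5502.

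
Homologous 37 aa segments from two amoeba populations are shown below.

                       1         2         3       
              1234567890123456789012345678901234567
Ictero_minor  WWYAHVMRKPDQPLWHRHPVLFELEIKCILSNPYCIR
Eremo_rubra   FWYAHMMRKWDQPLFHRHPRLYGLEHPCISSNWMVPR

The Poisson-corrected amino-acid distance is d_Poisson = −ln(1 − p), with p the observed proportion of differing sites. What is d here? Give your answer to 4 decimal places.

Differing sites — 1:W/F; 6:V/M; 10:P/W; 15:W/F; 20:V/R; 22:F/Y; 23:E/G; 26:I/H; 27:K/P; 30:L/S; 33:P/W; 34:Y/M; 35:C/V; 36:I/P.
p = 14/37 = 0.378378.
d = −ln(1 − 0.378378) = −ln(0.621622) = 0.4754.

0.4754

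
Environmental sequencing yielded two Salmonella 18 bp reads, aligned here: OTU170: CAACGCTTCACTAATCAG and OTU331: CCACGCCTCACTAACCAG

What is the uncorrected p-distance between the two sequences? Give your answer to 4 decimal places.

0.1667

Differing sites — 2:A/C; 7:T/C; 15:T/C.
There are 3 differences over 18 sites, so p = 3/18 = 0.1667.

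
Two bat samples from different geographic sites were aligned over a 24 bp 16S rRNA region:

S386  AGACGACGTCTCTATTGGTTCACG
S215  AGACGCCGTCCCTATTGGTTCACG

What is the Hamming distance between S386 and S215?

2

Differing sites — 6:A/C; 11:T/C.
That gives 2 mismatches out of 24 aligned sites, so the Hamming distance is 2.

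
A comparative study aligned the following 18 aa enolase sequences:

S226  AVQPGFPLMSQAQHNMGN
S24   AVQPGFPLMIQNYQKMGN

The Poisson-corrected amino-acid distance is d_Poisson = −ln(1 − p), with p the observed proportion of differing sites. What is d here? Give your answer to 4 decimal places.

Differing sites — 10:S/I; 12:A/N; 13:Q/Y; 14:H/Q; 15:N/K.
p = 5/18 = 0.277778.
d = −ln(1 − 0.277778) = −ln(0.722222) = 0.3254.

0.3254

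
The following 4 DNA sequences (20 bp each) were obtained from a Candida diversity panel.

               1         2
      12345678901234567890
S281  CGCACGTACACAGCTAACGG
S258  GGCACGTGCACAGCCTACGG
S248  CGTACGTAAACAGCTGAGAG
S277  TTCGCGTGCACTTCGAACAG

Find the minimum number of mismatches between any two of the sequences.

Pairwise Hamming distances:
  S281 vs S258: 4
  S281 vs S248: 5
  S281 vs S277: 8
  S258 vs S248: 8
  S258 vs S277: 8
  S248 vs S277: 11
The smallest is 4, between S281 and S258.

4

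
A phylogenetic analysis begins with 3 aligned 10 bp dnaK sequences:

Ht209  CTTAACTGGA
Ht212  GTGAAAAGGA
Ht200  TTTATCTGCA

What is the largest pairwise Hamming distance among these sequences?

6

Pairwise Hamming distances:
  Ht209 vs Ht212: 4
  Ht209 vs Ht200: 3
  Ht212 vs Ht200: 6
The largest is 6, between Ht212 and Ht200.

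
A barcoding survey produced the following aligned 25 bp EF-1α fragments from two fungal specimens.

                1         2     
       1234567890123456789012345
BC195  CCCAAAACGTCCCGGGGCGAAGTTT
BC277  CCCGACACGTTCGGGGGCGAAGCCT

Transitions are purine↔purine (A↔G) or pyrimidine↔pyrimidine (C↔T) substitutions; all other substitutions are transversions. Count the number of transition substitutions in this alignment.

4

Mismatches occur at site 4 (A↔G, transition), site 6 (A↔C, transversion), site 11 (C↔T, transition), site 13 (C↔G, transversion), site 23 (T↔C, transition), site 24 (T↔C, transition).
Of the 6 differences, 4 transitions and 2 transversions, so the answer is 4.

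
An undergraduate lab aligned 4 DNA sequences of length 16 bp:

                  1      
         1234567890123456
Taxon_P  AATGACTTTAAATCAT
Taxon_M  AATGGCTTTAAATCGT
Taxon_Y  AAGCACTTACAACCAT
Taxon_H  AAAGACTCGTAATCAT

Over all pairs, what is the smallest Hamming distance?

2

Pairwise Hamming distances:
  Taxon_P vs Taxon_M: 2
  Taxon_P vs Taxon_Y: 5
  Taxon_P vs Taxon_H: 4
  Taxon_M vs Taxon_Y: 7
  Taxon_M vs Taxon_H: 6
  Taxon_Y vs Taxon_H: 6
The smallest is 2, between Taxon_P and Taxon_M.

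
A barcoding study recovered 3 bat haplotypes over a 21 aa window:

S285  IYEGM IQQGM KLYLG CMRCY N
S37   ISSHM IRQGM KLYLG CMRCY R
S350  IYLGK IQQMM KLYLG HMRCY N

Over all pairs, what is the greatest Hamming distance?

8

Pairwise Hamming distances:
  S285 vs S37: 5
  S285 vs S350: 4
  S37 vs S350: 8
The largest is 8, between S37 and S350.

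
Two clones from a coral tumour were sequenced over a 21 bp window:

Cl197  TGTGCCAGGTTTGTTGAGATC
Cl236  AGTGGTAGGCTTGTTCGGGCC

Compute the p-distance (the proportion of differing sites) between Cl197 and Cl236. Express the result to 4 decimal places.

Differing sites — 1:T/A; 5:C/G; 6:C/T; 10:T/C; 16:G/C; 17:A/G; 19:A/G; 20:T/C.
There are 8 differences over 21 sites, so p = 8/21 = 0.3810.

0.3810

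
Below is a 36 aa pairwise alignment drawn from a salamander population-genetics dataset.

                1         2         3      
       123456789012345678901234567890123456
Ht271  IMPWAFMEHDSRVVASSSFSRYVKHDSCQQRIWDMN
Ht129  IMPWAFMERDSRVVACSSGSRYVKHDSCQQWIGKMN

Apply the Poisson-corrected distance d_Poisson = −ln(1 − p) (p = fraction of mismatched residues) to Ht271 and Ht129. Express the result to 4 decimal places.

Mismatches occur at site 9 (H/R), site 16 (S/C), site 19 (F/G), site 31 (R/W), site 33 (W/G), site 34 (D/K).
p = 6/36 = 0.166667.
d = −ln(1 − 0.166667) = −ln(0.833333) = 0.1823.

0.1823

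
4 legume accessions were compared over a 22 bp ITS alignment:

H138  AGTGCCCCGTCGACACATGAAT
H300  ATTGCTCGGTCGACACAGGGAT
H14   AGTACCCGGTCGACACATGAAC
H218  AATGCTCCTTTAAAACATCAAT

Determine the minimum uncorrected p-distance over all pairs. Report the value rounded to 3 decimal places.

0.136

Pairwise Hamming distances:
  H138 vs H300: 5
  H138 vs H14: 3
  H138 vs H218: 7
  H300 vs H14: 6
  H300 vs H218: 9
  H14 vs H218: 10
The smallest is 3 mismatches, between H138 and H14; p = 3/22 = 0.136.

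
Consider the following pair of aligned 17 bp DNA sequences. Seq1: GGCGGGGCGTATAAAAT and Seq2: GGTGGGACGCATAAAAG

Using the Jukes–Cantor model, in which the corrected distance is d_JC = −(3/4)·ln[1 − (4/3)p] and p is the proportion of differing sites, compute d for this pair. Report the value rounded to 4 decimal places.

Differing sites — 3:C/T; 7:G/A; 10:T/C; 17:T/G.
p = 4/17 = 0.235294.
d = −0.75 · ln(1 − (4/3)·0.235294) = −0.75 · ln(0.686275) = −0.75 · (-0.376477) = 0.2824.

0.2824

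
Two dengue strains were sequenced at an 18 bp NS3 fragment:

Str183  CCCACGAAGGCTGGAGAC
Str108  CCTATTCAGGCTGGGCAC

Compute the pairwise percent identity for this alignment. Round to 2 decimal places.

Differing sites — 3:C/T; 5:C/T; 6:G/T; 7:A/C; 15:A/G; 16:G/C.
12 of the 18 sites match, so the percent identity is 12/18 × 100 = 66.67%.

66.67%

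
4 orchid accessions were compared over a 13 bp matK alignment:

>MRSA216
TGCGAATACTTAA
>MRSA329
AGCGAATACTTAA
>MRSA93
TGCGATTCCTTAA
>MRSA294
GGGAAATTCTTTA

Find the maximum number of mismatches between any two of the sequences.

6

Pairwise Hamming distances:
  MRSA216 vs MRSA329: 1
  MRSA216 vs MRSA93: 2
  MRSA216 vs MRSA294: 5
  MRSA329 vs MRSA93: 3
  MRSA329 vs MRSA294: 5
  MRSA93 vs MRSA294: 6
The largest is 6, between MRSA93 and MRSA294.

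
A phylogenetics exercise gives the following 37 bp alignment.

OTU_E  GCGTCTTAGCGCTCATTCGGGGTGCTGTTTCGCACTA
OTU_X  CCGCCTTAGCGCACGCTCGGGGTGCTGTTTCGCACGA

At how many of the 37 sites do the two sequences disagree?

6

Differing sites — 1:G/C; 4:T/C; 13:T/A; 15:A/G; 16:T/C; 36:T/G.
That gives 6 mismatches out of 37 aligned sites, so the Hamming distance is 6.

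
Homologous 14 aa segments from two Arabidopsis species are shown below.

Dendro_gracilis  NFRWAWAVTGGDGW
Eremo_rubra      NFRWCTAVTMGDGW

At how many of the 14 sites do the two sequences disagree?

Differing sites — 5:A/C; 6:W/T; 10:G/M.
That gives 3 mismatches out of 14 aligned sites, so the Hamming distance is 3.

3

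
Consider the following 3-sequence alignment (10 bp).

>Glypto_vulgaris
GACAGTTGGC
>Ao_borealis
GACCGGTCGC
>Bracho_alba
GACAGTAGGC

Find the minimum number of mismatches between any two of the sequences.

Pairwise Hamming distances:
  Glypto_vulgaris vs Ao_borealis: 3
  Glypto_vulgaris vs Bracho_alba: 1
  Ao_borealis vs Bracho_alba: 4
The smallest is 1, between Glypto_vulgaris and Bracho_alba.

1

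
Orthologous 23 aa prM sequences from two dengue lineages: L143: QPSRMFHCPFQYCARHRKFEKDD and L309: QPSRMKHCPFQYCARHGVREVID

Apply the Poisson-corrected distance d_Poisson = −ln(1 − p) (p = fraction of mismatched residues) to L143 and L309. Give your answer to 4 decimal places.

0.3023

The sequences differ at positions 6 (F/K), 17 (R/G), 18 (K/V), 19 (F/R), 21 (K/V), 22 (D/I).
p = 6/23 = 0.260870.
d = −ln(1 − 0.260870) = −ln(0.739130) = 0.3023.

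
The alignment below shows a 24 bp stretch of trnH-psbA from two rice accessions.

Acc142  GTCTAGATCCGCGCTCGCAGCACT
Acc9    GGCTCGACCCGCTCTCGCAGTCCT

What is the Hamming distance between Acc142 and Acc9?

Mismatches occur at site 2 (T→G), site 5 (A→C), site 8 (T→C), site 13 (G→T), site 21 (C→T), site 22 (A→C).
That gives 6 mismatches out of 24 aligned sites, so the Hamming distance is 6.

6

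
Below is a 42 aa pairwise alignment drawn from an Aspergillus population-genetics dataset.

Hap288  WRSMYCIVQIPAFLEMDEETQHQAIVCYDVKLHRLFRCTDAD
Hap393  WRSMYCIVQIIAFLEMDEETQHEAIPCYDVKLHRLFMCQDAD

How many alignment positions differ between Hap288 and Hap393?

Differing sites — 11:P/I; 23:Q/E; 26:V/P; 37:R/M; 39:T/Q.
That gives 5 mismatches out of 42 aligned sites, so the Hamming distance is 5.

5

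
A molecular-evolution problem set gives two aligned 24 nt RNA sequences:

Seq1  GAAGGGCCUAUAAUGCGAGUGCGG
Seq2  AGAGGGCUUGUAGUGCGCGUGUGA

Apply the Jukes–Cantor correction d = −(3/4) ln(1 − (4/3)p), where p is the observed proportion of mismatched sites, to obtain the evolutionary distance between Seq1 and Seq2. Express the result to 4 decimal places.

Mismatches occur at site 1 (G↔A), site 2 (A↔G), site 8 (C↔U), site 10 (A↔G), site 13 (A↔G), site 18 (A↔C), site 22 (C↔U), site 24 (G↔A).
p = 8/24 = 0.333333.
d = −0.75 · ln(1 − (4/3)·0.333333) = −0.75 · ln(0.555556) = −0.75 · (-0.587786) = 0.4408.

0.4408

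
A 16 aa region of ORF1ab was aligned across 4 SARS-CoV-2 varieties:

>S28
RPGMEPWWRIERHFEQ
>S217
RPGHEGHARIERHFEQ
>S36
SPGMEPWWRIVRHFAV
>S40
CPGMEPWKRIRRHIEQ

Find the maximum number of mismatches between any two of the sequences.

8

Pairwise Hamming distances:
  S28 vs S217: 4
  S28 vs S36: 4
  S28 vs S40: 4
  S217 vs S36: 8
  S217 vs S40: 7
  S36 vs S40: 6
The largest is 8, between S217 and S36.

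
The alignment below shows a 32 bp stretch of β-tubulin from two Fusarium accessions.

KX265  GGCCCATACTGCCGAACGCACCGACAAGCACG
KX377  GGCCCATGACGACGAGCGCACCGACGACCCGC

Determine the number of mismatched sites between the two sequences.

10

Mismatches occur at site 8 (A/G), site 9 (C/A), site 10 (T/C), site 12 (C/A), site 16 (A/G), site 26 (A/G), site 28 (G/C), site 30 (A/C), site 31 (C/G), site 32 (G/C).
That gives 10 mismatches out of 32 aligned sites, so the Hamming distance is 10.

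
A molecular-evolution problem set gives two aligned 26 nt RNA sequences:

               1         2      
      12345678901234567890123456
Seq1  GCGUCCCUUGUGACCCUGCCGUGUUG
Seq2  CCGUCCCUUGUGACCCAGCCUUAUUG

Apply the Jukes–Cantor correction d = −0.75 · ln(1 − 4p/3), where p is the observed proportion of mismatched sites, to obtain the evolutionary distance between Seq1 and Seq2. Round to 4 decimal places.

The sequences differ at positions 1 (G/C), 17 (U/A), 21 (G/U), 23 (G/A).
p = 4/26 = 0.153846.
d = −0.75 · ln(1 − (4/3)·0.153846) = −0.75 · ln(0.794872) = −0.75 · (-0.229574) = 0.1722.

0.1722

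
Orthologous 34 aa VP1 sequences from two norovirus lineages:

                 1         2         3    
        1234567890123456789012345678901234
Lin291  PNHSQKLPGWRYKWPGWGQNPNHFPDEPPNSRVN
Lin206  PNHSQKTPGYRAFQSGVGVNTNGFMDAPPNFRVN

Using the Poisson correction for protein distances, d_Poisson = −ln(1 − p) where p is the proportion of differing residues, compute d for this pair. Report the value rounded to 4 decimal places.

Mismatches occur at site 7 (L↔T), site 10 (W↔Y), site 12 (Y↔A), site 13 (K↔F), site 14 (W↔Q), site 15 (P↔S), site 17 (W↔V), site 19 (Q↔V), site 21 (P↔T), site 23 (H↔G), site 25 (P↔M), site 27 (E↔A), site 31 (S↔F).
p = 13/34 = 0.382353.
d = −ln(1 − 0.382353) = −ln(0.617647) = 0.4818.

0.4818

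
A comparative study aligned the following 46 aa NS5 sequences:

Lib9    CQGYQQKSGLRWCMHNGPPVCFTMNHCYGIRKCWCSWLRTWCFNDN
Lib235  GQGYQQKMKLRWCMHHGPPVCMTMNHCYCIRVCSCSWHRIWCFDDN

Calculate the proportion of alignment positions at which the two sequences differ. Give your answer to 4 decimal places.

0.2391

Mismatches occur at site 1 (C/G), site 8 (S/M), site 9 (G/K), site 16 (N/H), site 22 (F/M), site 29 (G/C), site 32 (K/V), site 34 (W/S), site 38 (L/H), site 40 (T/I), site 44 (N/D).
There are 11 differences over 46 sites, so p = 11/46 = 0.2391.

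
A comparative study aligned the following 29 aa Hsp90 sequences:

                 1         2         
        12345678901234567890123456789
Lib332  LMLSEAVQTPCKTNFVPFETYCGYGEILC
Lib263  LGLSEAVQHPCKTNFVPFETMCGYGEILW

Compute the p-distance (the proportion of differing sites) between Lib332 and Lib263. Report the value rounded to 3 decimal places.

Mismatches occur at site 2 (M/G), site 9 (T/H), site 21 (Y/M), site 29 (C/W).
There are 4 differences over 29 sites, so p = 4/29 = 0.138.

0.138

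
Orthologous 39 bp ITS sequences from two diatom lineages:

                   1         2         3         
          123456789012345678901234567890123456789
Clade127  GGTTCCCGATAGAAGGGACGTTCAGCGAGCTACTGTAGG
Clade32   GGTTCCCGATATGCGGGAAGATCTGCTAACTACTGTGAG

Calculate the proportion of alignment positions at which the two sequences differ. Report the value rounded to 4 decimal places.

0.2564

Differing sites — 12:G/T; 13:A/G; 14:A/C; 19:C/A; 21:T/A; 24:A/T; 27:G/T; 29:G/A; 37:A/G; 38:G/A.
There are 10 differences over 39 sites, so p = 10/39 = 0.2564.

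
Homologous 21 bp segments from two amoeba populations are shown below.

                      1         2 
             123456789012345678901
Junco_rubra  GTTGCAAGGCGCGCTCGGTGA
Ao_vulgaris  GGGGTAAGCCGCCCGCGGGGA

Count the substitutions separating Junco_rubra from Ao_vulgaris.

7

Mismatches occur at site 2 (T→G), site 3 (T→G), site 5 (C→T), site 9 (G→C), site 13 (G→C), site 15 (T→G), site 19 (T→G).
That gives 7 mismatches out of 21 aligned sites, so the Hamming distance is 7.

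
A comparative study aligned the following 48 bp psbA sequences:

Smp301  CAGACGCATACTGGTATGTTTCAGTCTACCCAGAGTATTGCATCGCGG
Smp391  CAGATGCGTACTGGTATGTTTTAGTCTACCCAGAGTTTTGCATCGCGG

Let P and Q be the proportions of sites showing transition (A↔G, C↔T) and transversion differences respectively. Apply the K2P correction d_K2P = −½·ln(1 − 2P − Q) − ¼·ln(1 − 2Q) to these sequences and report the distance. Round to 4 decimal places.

Differing sites — 5:C/T (Ti); 8:A/G (Ti); 22:C/T (Ti); 37:A/T (Tv).
Of the 4 differences, 3 transitions and 1 transversion over 48 sites: P = 3/48 = 0.062500, Q = 1/48 = 0.020833.
d = −0.5·ln(0.854167) − 0.25·ln(0.958334) = −0.5·(-0.157629) − 0.25·(-0.042559) = 0.0895.

0.0895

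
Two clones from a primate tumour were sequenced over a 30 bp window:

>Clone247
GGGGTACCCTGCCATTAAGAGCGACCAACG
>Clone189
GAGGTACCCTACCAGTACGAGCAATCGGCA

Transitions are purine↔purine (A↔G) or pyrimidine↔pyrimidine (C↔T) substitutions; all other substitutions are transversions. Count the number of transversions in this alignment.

2

Differing sites — 2:G/A (Ti); 11:G/A (Ti); 15:T/G (Tv); 18:A/C (Tv); 23:G/A (Ti); 25:C/T (Ti); 27:A/G (Ti); 28:A/G (Ti); 30:G/A (Ti).
Of the 9 differences, 7 transitions and 2 transversions, so the answer is 2.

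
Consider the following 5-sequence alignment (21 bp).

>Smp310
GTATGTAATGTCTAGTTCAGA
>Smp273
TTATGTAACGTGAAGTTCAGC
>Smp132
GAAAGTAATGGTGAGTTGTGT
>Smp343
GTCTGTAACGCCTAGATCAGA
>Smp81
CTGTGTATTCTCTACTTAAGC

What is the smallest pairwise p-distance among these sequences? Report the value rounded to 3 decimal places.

0.190

Pairwise Hamming distances:
  Smp310 vs Smp273: 5
  Smp310 vs Smp132: 8
  Smp310 vs Smp343: 4
  Smp310 vs Smp81: 7
  Smp273 vs Smp132: 10
  Smp273 vs Smp343: 7
  Smp273 vs Smp81: 9
  Smp132 vs Smp343: 11
  Smp132 vs Smp81: 13
  Smp343 vs Smp81: 10
The smallest is 4 mismatches, between Smp310 and Smp343; p = 4/21 = 0.190.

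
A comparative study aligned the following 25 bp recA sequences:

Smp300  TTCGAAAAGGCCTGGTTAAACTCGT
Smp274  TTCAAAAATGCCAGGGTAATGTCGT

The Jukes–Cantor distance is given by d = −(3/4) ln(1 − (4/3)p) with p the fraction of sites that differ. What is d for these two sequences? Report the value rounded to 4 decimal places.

0.2892

Differing sites — 4:G/A; 9:G/T; 13:T/A; 16:T/G; 20:A/T; 21:C/G.
p = 6/25 = 0.240000.
d = −0.75 · ln(1 − (4/3)·0.240000) = −0.75 · ln(0.680000) = −0.75 · (-0.385662) = 0.2892.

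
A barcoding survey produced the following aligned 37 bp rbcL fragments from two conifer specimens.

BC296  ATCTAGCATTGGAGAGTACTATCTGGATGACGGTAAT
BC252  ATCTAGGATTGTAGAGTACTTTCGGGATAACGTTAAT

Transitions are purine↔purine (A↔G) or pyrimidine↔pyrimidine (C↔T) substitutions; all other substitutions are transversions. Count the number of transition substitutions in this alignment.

1

The sequences differ at positions 7 (C/G, transversion), 12 (G/T, transversion), 21 (A/T, transversion), 24 (T/G, transversion), 29 (G/A, transition), 33 (G/T, transversion).
Of the 6 differences, 1 transition and 5 transversions, so the answer is 1.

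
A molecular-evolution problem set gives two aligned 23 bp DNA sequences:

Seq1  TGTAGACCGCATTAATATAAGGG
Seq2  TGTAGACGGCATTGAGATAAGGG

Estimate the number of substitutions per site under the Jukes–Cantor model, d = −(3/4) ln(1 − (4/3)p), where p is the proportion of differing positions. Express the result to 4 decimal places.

The sequences differ at positions 8 (C/G), 14 (A/G), 16 (T/G).
p = 3/23 = 0.130435.
d = −0.75 · ln(1 − (4/3)·0.130435) = −0.75 · ln(0.826087) = −0.75 · (-0.191055) = 0.1433.

0.1433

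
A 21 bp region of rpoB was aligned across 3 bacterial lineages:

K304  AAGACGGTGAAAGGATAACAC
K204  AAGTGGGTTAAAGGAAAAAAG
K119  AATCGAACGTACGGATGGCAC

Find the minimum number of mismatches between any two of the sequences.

Pairwise Hamming distances:
  K304 vs K204: 6
  K304 vs K119: 10
  K204 vs K119: 13
The smallest is 6, between K304 and K204.

6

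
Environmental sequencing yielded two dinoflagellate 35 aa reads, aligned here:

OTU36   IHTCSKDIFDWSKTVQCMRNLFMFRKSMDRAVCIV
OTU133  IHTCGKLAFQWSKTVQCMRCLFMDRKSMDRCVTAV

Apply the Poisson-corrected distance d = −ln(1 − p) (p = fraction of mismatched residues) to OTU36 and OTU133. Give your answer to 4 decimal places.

0.2973

Differing sites — 5:S/G; 7:D/L; 8:I/A; 10:D/Q; 20:N/C; 24:F/D; 31:A/C; 33:C/T; 34:I/A.
p = 9/35 = 0.257143.
d = −ln(1 − 0.257143) = −ln(0.742857) = 0.2973.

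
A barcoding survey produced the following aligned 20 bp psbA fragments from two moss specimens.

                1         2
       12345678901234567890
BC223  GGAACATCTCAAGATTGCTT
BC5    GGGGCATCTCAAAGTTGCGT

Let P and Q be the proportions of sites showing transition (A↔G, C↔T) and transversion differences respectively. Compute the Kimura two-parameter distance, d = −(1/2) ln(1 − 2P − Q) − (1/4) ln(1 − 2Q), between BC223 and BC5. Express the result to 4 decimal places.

Mismatches occur at site 3 (A→G, transition), site 4 (A→G, transition), site 13 (G→A, transition), site 14 (A→G, transition), site 19 (T→G, transversion).
Of the 5 differences, 4 transitions and 1 transversion over 20 sites: P = 4/20 = 0.200000, Q = 1/20 = 0.050000.
d = −0.5·ln(0.550000) − 0.25·ln(0.900000) = −0.5·(-0.597837) − 0.25·(-0.105361) = 0.3253.

0.3253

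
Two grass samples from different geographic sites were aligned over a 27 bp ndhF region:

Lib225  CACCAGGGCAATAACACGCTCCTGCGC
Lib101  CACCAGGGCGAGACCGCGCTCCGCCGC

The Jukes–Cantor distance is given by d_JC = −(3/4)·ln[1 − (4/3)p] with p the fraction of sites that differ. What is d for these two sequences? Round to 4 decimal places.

0.2635

The sequences differ at positions 10 (A/G), 12 (T/G), 14 (A/C), 16 (A/G), 23 (T/G), 24 (G/C).
p = 6/27 = 0.222222.
d = −0.75 · ln(1 − (4/3)·0.222222) = −0.75 · ln(0.703704) = −0.75 · (-0.351397) = 0.2635.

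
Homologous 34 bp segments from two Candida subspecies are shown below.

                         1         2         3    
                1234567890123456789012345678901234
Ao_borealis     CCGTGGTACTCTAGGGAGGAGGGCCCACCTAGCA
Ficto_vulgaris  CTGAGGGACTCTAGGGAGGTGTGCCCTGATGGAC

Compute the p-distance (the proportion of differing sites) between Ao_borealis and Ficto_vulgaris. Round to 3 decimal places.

Differing sites — 2:C/T; 4:T/A; 7:T/G; 20:A/T; 22:G/T; 27:A/T; 28:C/G; 29:C/A; 31:A/G; 33:C/A; 34:A/C.
There are 11 differences over 34 sites, so p = 11/34 = 0.324.

0.324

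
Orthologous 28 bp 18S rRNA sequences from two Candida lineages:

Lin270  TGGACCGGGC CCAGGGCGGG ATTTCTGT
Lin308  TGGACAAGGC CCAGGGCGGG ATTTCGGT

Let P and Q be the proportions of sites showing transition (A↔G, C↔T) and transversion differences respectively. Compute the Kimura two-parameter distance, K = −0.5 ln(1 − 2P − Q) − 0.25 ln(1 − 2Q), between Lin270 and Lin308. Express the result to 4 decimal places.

0.1156

Mismatches occur at site 6 (C→A, transversion), site 7 (G→A, transition), site 26 (T→G, transversion).
Of the 3 differences, 1 transition and 2 transversions over 28 sites: P = 1/28 = 0.035714, Q = 2/28 = 0.071429.
d = −0.5·ln(0.857143) − 0.25·ln(0.857142) = −0.5·(-0.154151) − 0.25·(-0.154152) = 0.1156.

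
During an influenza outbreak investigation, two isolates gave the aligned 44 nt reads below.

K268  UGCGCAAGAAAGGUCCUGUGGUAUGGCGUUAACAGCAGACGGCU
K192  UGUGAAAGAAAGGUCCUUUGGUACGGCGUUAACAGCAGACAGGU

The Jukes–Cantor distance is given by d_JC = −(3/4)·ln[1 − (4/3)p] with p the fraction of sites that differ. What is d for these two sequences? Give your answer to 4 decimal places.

0.1505

Mismatches occur at site 3 (C/U), site 5 (C/A), site 18 (G/U), site 24 (U/C), site 41 (G/A), site 43 (C/G).
p = 6/44 = 0.136364.
d = −0.75 · ln(1 − (4/3)·0.136364) = −0.75 · ln(0.818181) = −0.75 · (-0.200672) = 0.1505.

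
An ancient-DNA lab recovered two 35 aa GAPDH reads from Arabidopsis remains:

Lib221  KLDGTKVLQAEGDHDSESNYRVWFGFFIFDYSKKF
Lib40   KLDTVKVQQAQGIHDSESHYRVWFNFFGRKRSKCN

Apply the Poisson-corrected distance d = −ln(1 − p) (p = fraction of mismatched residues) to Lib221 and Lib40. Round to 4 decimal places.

The sequences differ at positions 4 (G/T), 5 (T/V), 8 (L/Q), 11 (E/Q), 13 (D/I), 19 (N/H), 25 (G/N), 28 (I/G), 29 (F/R), 30 (D/K), 31 (Y/R), 34 (K/C), 35 (F/N).
p = 13/35 = 0.371429.
d = −ln(1 − 0.371429) = −ln(0.628571) = 0.4643.

0.4643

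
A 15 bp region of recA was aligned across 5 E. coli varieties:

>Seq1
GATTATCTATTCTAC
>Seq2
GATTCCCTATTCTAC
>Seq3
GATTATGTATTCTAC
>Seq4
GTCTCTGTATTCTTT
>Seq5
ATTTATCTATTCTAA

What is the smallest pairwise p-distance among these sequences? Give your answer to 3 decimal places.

0.067

Pairwise Hamming distances:
  Seq1 vs Seq2: 2
  Seq1 vs Seq3: 1
  Seq1 vs Seq4: 6
  Seq1 vs Seq5: 3
  Seq2 vs Seq3: 3
  Seq2 vs Seq4: 6
  Seq2 vs Seq5: 5
  Seq3 vs Seq4: 5
  Seq3 vs Seq5: 4
  Seq4 vs Seq5: 6
The smallest is 1 mismatch, between Seq1 and Seq3; p = 1/15 = 0.067.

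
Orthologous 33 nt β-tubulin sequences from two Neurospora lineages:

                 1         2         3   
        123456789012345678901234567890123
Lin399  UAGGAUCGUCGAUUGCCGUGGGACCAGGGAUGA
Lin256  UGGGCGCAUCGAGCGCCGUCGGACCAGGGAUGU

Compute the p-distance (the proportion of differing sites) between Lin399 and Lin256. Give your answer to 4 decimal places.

0.2424

Mismatches occur at site 2 (A↔G), site 5 (A↔C), site 6 (U↔G), site 8 (G↔A), site 13 (U↔G), site 14 (U↔C), site 20 (G↔C), site 33 (A↔U).
There are 8 differences over 33 sites, so p = 8/33 = 0.2424.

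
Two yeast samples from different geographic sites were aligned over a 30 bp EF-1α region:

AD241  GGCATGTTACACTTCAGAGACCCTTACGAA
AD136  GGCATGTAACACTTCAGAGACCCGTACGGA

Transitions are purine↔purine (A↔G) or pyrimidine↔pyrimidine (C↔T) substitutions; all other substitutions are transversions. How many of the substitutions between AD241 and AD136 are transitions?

The sequences differ at positions 8 (T/A, transversion), 24 (T/G, transversion), 29 (A/G, transition).
Of the 3 differences, 1 transition and 2 transversions, so the answer is 1.

1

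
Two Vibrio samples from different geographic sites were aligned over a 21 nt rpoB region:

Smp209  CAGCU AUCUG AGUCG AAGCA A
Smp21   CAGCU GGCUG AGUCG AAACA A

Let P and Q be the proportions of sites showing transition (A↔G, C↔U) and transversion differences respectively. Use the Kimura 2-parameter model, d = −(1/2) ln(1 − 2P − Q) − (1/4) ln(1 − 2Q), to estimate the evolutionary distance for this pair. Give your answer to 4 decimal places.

The sequences differ at positions 6 (A/G, transition), 7 (U/G, transversion), 18 (G/A, transition).
Of the 3 differences, 2 transitions and 1 transversion over 21 sites: P = 2/21 = 0.095238, Q = 1/21 = 0.047619.
d = −0.5·ln(0.761905) − 0.25·ln(0.904762) = −0.5·(-0.271933) − 0.25·(-0.100083) = 0.1610.

0.1610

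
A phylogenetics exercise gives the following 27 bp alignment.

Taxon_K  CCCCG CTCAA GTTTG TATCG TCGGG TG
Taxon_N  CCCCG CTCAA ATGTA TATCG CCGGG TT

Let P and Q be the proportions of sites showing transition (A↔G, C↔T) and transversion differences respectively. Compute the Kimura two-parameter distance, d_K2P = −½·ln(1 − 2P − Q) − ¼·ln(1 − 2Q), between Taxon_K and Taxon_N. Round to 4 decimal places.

Mismatches occur at site 11 (G/A, transition), site 13 (T/G, transversion), site 15 (G/A, transition), site 21 (T/C, transition), site 27 (G/T, transversion).
Of the 5 differences, 3 transitions and 2 transversions over 27 sites: P = 3/27 = 0.111111, Q = 2/27 = 0.074074.
d = −0.5·ln(0.703704) − 0.25·ln(0.851852) = −0.5·(-0.351397) − 0.25·(-0.160342) = 0.2158.

0.2158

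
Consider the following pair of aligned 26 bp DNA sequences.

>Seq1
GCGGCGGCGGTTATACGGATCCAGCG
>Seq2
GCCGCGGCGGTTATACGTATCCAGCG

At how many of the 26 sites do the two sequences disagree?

2

Mismatches occur at site 3 (G↔C), site 18 (G↔T).
That gives 2 mismatches out of 26 aligned sites, so the Hamming distance is 2.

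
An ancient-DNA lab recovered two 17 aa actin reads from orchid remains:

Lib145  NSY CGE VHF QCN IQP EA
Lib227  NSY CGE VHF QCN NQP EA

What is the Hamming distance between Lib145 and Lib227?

The sequences differ at position 13 (I/N).
That gives 1 mismatch out of 17 aligned sites, so the Hamming distance is 1.

1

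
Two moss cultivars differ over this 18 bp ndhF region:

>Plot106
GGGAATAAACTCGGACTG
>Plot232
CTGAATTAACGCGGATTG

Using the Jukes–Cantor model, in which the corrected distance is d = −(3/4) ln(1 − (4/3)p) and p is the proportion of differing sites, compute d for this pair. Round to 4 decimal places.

Mismatches occur at site 1 (G↔C), site 2 (G↔T), site 7 (A↔T), site 11 (T↔G), site 16 (C↔T).
p = 5/18 = 0.277778.
d = −0.75 · ln(1 − (4/3)·0.277778) = −0.75 · ln(0.629629) = −0.75 · (-0.462625) = 0.3470.

0.3470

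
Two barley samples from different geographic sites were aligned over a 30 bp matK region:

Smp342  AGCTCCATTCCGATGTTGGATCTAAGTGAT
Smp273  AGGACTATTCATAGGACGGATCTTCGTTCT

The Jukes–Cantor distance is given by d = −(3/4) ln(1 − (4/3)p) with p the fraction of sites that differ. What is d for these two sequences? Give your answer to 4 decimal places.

Mismatches occur at site 3 (C↔G), site 4 (T↔A), site 6 (C↔T), site 11 (C↔A), site 12 (G↔T), site 14 (T↔G), site 16 (T↔A), site 17 (T↔C), site 24 (A↔T), site 25 (A↔C), site 28 (G↔T), site 29 (A↔C).
p = 12/30 = 0.400000.
d = −0.75 · ln(1 − (4/3)·0.400000) = −0.75 · ln(0.466667) = −0.75 · (-0.762139) = 0.5716.

0.5716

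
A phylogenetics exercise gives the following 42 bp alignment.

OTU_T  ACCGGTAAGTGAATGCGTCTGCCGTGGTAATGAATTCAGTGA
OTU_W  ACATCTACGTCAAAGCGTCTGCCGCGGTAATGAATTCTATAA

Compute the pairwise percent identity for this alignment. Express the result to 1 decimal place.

Differing sites — 3:C/A; 4:G/T; 5:G/C; 8:A/C; 11:G/C; 14:T/A; 25:T/C; 38:A/T; 39:G/A; 41:G/A.
32 of the 42 sites match, so the percent identity is 32/42 × 100 = 76.2%.

76.2%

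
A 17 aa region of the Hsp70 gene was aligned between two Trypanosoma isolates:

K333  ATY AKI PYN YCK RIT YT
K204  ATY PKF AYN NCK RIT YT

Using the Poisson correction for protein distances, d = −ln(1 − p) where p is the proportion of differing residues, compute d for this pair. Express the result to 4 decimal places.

Mismatches occur at site 4 (A→P), site 6 (I→F), site 7 (P→A), site 10 (Y→N).
p = 4/17 = 0.235294.
d = −ln(1 − 0.235294) = −ln(0.764706) = 0.2683.

0.2683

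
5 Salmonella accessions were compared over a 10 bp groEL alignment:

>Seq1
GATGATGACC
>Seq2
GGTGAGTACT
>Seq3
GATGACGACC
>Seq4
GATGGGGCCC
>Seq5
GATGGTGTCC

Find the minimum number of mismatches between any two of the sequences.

Pairwise Hamming distances:
  Seq1 vs Seq2: 4
  Seq1 vs Seq3: 1
  Seq1 vs Seq4: 3
  Seq1 vs Seq5: 2
  Seq2 vs Seq3: 4
  Seq2 vs Seq4: 5
  Seq2 vs Seq5: 6
  Seq3 vs Seq4: 3
  Seq3 vs Seq5: 3
  Seq4 vs Seq5: 2
The smallest is 1, between Seq1 and Seq3.

1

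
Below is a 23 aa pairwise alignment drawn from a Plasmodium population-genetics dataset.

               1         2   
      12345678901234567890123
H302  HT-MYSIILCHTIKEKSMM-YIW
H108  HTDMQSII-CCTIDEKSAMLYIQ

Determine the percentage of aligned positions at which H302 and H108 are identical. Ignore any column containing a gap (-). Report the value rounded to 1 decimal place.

75.0%

Excluding the 3 gap columns leaves 20 comparable sites.
Mismatches occur at site 5 (Y/Q), site 11 (H/C), site 14 (K/D), site 18 (M/A), site 23 (W/Q).
15 of the 20 comparable sites match, so the percent identity is 15/20 × 100 = 75.0%.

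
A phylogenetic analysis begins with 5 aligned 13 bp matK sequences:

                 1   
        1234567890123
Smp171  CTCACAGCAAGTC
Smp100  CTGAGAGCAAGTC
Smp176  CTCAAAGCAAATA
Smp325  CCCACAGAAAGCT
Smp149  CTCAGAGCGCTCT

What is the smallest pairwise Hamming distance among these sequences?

Pairwise Hamming distances:
  Smp171 vs Smp100: 2
  Smp171 vs Smp176: 3
  Smp171 vs Smp325: 4
  Smp171 vs Smp149: 6
  Smp100 vs Smp176: 4
  Smp100 vs Smp325: 6
  Smp100 vs Smp149: 6
  Smp176 vs Smp325: 6
  Smp176 vs Smp149: 6
  Smp325 vs Smp149: 6
The smallest is 2, between Smp171 and Smp100.

2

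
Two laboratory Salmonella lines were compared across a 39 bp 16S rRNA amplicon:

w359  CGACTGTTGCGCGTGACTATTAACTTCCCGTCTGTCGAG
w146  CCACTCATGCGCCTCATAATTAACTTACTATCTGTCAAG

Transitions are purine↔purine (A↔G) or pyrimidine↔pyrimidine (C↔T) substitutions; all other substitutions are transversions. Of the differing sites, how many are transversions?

7

Differing sites — 2:G/C (Tv); 6:G/C (Tv); 7:T/A (Tv); 13:G/C (Tv); 15:G/C (Tv); 17:C/T (Ti); 18:T/A (Tv); 27:C/A (Tv); 29:C/T (Ti); 30:G/A (Ti); 37:G/A (Ti).
Of the 11 differences, 4 transitions and 7 transversions, so the answer is 7.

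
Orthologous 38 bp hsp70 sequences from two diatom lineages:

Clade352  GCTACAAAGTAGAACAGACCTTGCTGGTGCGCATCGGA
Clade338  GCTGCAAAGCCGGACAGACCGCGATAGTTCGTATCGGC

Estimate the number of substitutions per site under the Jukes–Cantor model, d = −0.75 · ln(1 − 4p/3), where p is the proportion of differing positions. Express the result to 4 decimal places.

0.3658

Mismatches occur at site 4 (A↔G), site 10 (T↔C), site 11 (A↔C), site 13 (A↔G), site 21 (T↔G), site 22 (T↔C), site 24 (C↔A), site 26 (G↔A), site 29 (G↔T), site 32 (C↔T), site 38 (A↔C).
p = 11/38 = 0.289474.
d = −0.75 · ln(1 − (4/3)·0.289474) = −0.75 · ln(0.614035) = −0.75 · (-0.487703) = 0.3658.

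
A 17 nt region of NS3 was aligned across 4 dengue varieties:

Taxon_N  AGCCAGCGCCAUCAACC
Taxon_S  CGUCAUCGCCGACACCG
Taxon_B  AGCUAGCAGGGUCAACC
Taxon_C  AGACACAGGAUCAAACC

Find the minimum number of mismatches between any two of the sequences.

Pairwise Hamming distances:
  Taxon_N vs Taxon_S: 7
  Taxon_N vs Taxon_B: 5
  Taxon_N vs Taxon_C: 8
  Taxon_S vs Taxon_B: 10
  Taxon_S vs Taxon_C: 11
  Taxon_B vs Taxon_C: 9
The smallest is 5, between Taxon_N and Taxon_B.

5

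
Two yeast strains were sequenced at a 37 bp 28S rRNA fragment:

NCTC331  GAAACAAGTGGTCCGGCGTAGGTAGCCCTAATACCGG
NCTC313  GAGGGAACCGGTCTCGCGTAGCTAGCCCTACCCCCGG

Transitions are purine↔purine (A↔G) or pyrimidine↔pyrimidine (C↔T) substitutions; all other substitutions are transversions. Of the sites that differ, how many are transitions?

5

Differing sites — 3:A/G (Ti); 4:A/G (Ti); 5:C/G (Tv); 8:G/C (Tv); 9:T/C (Ti); 14:C/T (Ti); 15:G/C (Tv); 22:G/C (Tv); 31:A/C (Tv); 32:T/C (Ti); 33:A/C (Tv).
Of the 11 differences, 5 transitions and 6 transversions, so the answer is 5.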